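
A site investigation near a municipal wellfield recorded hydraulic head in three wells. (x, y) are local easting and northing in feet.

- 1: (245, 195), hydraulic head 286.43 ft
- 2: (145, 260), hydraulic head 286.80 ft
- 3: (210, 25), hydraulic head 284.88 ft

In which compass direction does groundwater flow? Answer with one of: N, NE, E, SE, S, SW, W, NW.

Differences from 1: to 2 (Δx, Δy, Δh) = (-100, 65, +0.37); to 3 = (-35, -170, -1.55).
Solve a·Δx + b·Δy = Δh: det = (-100)·(-170) − (-35)·65 = 19275.
∂h/∂x = [(+0.37)·(-170) − (-1.55)·65] / 19275 = +0.001964
∂h/∂y = [(-100)·(-1.55) − (-35)·(+0.37)] / 19275 = +0.008713
Flow = −∇h = (-0.001964 east, -0.008713 north), which points south.

S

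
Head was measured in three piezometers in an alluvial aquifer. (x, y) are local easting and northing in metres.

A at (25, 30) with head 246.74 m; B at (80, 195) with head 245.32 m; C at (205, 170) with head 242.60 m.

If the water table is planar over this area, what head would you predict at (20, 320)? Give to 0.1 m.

246.5 m

With h = a·x + b·y + c and A as origin, the differences give:
  55·a + 165·b = -1.42
  180·a + 140·b = -4.14
Eliminate b (×140 and ×165, subtract): -22000·a = 484.300 → a = ∂h/∂x = -0.02201
Back-substitute: b = ∂h/∂y = -0.001268.
h(20, 320) = 246.74 + (-0.02201)·(-5) + (-0.001268)·(290) = 246.74 +0.110 -0.368 = 246.482 m.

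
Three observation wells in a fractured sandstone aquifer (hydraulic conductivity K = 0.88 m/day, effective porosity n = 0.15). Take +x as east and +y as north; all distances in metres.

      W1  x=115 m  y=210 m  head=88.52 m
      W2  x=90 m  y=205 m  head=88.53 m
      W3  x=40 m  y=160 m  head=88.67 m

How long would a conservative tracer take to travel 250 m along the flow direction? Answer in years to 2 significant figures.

34 years

Differences from W1: to W2 (Δx, Δy, Δh) = (-25, -5, +0.01); to W3 = (-75, -50, +0.15).
Determinant of the coordinate differences = (-25)·(-50) − (-75)·(-5) = 875.
∂h/∂x = [(+0.01)·(-50) − (+0.15)·(-5)] / 875 = +0.0002857
∂h/∂y = [(-25)·(+0.15) − (-75)·(+0.01)] / 875 = -0.003429
|∇h| = √(0.0002857² + -0.003429²) = 0.003441
Seepage velocity v = K·i/n = 0.88 × 0.003441 / 0.15 = 0.02019 m/day.
t = 250 / 0.02019 = 1.238e+04 days = 33.9 years.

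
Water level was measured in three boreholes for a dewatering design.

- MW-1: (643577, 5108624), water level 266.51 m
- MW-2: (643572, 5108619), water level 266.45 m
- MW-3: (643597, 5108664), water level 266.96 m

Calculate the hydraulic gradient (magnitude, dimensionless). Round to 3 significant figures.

0.0106

Taking MW-1 as reference: MW-2−MW-1 = (-5, -5, -0.06); MW-3−MW-1 = (20, 40, +0.45).
Determinant of the coordinate differences = (-5)·40 − 20·(-5) = -100.
∂h/∂x = [(-0.06)·40 − (+0.45)·(-5)] / -100 = +0.001500
∂h/∂y = [(-5)·(+0.45) − 20·(-0.06)] / -100 = +0.01050
|∇h| = √(0.001500² + 0.01050²) = 0.01061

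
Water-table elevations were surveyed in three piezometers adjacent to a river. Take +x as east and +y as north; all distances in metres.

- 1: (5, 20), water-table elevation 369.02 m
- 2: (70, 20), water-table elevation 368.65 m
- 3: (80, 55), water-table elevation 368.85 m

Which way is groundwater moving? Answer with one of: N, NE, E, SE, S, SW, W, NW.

Differences from 1: to 2 (Δx, Δy, Δh) = (65, 0, -0.37); to 3 = (75, 35, -0.17).
Determinant of the coordinate differences = 65·35 − 75·0 = 2275.
∂h/∂x = [(-0.37)·35 − (-0.17)·0] / 2275 = -0.005692
∂h/∂y = [65·(-0.17) − 75·(-0.37)] / 2275 = +0.007341
Flow = −∇h = (+0.005692 east, -0.007341 north), which points southeast.

SE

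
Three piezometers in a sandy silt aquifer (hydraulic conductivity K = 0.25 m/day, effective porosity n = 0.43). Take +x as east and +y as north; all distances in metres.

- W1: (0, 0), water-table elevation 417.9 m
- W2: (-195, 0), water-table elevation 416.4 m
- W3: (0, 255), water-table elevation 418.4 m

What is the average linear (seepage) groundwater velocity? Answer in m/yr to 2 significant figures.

∂h/∂x = (416.4 − 417.9) / (-195 − 0) = +0.007692
∂h/∂y = (418.4 − 417.9) / (255 − 0) = +0.001961
|∇h| = √(0.007692² + 0.001961²) = 0.007938
Seepage velocity v = K·i/n = 0.25 × 0.007938 / 0.43 = 0.004615 m/day = 1.686 m/yr.

1.7 m/yr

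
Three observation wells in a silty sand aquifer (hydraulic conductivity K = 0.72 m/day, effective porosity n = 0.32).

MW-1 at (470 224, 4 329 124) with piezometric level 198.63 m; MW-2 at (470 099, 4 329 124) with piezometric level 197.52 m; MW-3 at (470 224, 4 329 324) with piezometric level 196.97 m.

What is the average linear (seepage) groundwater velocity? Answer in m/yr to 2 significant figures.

∂h/∂x = (197.52 − 198.63) / (470099 − 470224) = +0.008880
∂h/∂y = (196.97 − 198.63) / (4329324 − 4329124) = -0.008300
|∇h| = √(0.008880² + -0.008300²) = 0.01216
Seepage velocity v = K·i/n = 0.72 × 0.01216 / 0.32 = 0.02736 m/day = 9.993 m/yr.

10.0 m/yr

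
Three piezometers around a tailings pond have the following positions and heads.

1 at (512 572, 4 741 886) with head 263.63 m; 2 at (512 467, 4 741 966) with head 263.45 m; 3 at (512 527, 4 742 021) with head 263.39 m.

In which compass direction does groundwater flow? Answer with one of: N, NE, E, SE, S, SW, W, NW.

With h = a·x + b·y + c and 1 as origin, the differences give:
  (-105)·a + 80·b = -0.18
  (-45)·a + 135·b = -0.24
Eliminate b (×135 and ×80, subtract): -10575·a = -5.100 → a = ∂h/∂x = +0.0004823
Back-substitute: b = ∂h/∂y = -0.001617.
Flow = −∇h = (-0.0004823 east, +0.001617 north), which points north.

N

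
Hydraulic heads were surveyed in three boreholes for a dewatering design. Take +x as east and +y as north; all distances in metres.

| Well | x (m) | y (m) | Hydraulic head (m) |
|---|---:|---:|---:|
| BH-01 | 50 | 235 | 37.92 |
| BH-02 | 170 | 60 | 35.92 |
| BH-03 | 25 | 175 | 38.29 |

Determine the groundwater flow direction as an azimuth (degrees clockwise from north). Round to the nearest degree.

Differences from BH-01: to BH-02 (Δx, Δy, Δh) = (120, -175, -2.00); to BH-03 = (-25, -60, +0.37).
Solve a·Δx + b·Δy = Δh: det = 120·(-60) − (-25)·(-175) = -11575.
∂h/∂x = [(-2.00)·(-60) − (+0.37)·(-175)] / -11575 = -0.01596
∂h/∂y = [120·(+0.37) − (-25)·(-2.00)] / -11575 = +0.0004838
Flow direction (−∇h) has components (+0.01596 E, -0.0004838 N).
Azimuth = atan2(E, N) = atan2(+0.01596, -0.0004838) = 91.7° ≈ 092°.

092°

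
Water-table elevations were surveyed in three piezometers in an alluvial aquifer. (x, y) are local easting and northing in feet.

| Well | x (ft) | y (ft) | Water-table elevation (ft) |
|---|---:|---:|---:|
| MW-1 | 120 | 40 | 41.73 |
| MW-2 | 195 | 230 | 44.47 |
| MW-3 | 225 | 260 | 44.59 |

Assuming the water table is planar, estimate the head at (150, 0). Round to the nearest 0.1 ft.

40.4 ft

With h = a·x + b·y + c and MW-1 as origin, the differences give:
  75·a + 190·b = +2.74
  105·a + 220·b = +2.86
Eliminate b (×220 and ×190, subtract): -3450·a = 59.400 → a = ∂h/∂x = -0.01722
Back-substitute: b = ∂h/∂y = +0.02122.
h(150, 0) = 41.73 + (-0.01722)·(30) + (+0.02122)·(-40) = 41.73 -0.517 -0.849 = 40.365 ft.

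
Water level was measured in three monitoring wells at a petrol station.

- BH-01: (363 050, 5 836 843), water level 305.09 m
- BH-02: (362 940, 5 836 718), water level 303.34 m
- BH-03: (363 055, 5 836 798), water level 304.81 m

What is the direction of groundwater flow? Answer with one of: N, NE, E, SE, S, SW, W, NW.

SW

Three-point gradient (reference BH-01): Δ to BH-02 = (-110, -125, -1.75), Δ to BH-03 = (5, -45, -0.28).
∂h/∂x = +0.007848, ∂h/∂y = +0.007094 (det = 5575).
Flow = −∇h = (-0.007848 east, -0.007094 north), which points southwest.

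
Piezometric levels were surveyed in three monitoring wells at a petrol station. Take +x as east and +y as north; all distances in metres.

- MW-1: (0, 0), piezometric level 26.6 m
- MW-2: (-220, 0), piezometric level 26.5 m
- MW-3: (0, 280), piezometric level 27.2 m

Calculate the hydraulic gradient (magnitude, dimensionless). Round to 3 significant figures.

∂h/∂x = (26.5 − 26.6) / (-220 − 0) = +0.0004545
∂h/∂y = (27.2 − 26.6) / (280 − 0) = +0.002143
|∇h| = √(0.0004545² + 0.002143²) = 0.002191

0.00219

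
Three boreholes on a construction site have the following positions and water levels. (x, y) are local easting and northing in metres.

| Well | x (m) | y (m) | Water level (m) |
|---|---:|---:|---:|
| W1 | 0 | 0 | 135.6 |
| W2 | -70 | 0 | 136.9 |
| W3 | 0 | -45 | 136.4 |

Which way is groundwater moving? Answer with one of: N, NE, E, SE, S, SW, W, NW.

NE

∂h/∂x = (136.9 − 135.6) / (-70 − 0) = -0.01857
∂h/∂y = (136.4 − 135.6) / (-45 − 0) = -0.01778
Flow = −∇h = (+0.01857 east, +0.01778 north), which points northeast.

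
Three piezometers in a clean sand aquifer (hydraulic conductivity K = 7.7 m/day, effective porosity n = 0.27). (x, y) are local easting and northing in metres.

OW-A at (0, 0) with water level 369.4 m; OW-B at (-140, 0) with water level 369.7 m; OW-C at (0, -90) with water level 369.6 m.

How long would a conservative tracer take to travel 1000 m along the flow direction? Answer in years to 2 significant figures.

∂h/∂x = (369.7 − 369.4) / (-140 − 0) = -0.002143
∂h/∂y = (369.6 − 369.4) / (-90 − 0) = -0.002222
|∇h| = √(-0.002143² + -0.002222²) = 0.003087
Seepage velocity v = K·i/n = 7.7 × 0.003087 / 0.27 = 0.08804 m/day.
t = 1000 / 0.08804 = 1.136e+04 days = 31.1 years.

31 years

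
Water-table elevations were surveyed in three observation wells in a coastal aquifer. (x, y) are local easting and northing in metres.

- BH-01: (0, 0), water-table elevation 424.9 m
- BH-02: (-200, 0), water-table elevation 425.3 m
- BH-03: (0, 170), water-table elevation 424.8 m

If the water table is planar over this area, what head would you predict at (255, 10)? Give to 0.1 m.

∂h/∂x = (425.3 − 424.9) / (-200 − 0) = -0.002000
∂h/∂y = (424.8 − 424.9) / (170 − 0) = -0.0005882
h(255, 10) = 424.9 + (-0.002000)·(255) + (-0.0005882)·(10) = 424.9 -0.510 -0.006 = 424.384 m.

424.4 m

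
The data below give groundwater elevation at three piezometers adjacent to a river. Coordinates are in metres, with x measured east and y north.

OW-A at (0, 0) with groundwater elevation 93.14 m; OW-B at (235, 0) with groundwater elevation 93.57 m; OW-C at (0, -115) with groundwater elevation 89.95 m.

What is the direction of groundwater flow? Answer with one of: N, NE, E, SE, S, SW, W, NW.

S

∂h/∂x = (93.57 − 93.14) / (235 − 0) = +0.001830
∂h/∂y = (89.95 − 93.14) / (-115 − 0) = +0.02774
Flow = −∇h = (-0.001830 east, -0.02774 north), which points south.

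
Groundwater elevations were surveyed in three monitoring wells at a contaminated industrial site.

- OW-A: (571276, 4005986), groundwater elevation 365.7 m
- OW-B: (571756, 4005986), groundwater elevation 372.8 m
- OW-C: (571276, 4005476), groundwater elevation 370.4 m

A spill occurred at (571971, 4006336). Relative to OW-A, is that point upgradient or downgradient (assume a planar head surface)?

upgradient

∂h/∂x = (372.8 − 365.7) / (571756 − 571276) = +0.01479
∂h/∂y = (370.4 − 365.7) / (4005476 − 4005986) = -0.009216
Head at (571971, 4006336) = 365.7 + (+0.01479)·(695) + (-0.009216)·(350) = 372.75 m.
That is higher than the 365.7 m at OW-A, so the point is upgradient.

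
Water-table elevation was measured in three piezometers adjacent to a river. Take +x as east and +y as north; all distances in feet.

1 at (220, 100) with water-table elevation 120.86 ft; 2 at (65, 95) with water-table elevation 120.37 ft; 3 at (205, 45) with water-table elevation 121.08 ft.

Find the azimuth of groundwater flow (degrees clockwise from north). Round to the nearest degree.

326°

Three-point gradient (reference 1): Δ to 2 = (-155, -5, -0.49), Δ to 3 = (-15, -55, +0.22).
∂h/∂x = +0.003320, ∂h/∂y = -0.004905 (det = 8450).
Flow direction (−∇h) has components (-0.003320 E, +0.004905 N).
Azimuth = atan2(E, N) = atan2(-0.003320, +0.004905) = 325.9° ≈ 326°.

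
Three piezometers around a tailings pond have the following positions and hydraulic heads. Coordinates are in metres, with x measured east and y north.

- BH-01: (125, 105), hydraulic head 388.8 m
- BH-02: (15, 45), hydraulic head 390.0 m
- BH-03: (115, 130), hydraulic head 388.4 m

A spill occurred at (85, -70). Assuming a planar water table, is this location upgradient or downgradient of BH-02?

upgradient

Differences from BH-01: to BH-02 (Δx, Δy, Δh) = (-110, -60, +1.2); to BH-03 = (-10, 25, -0.4).
Determinant of the coordinate differences = (-110)·25 − (-10)·(-60) = -3350.
∂h/∂x = [(+1.2)·25 − (-0.4)·(-60)] / -3350 = -0.001791
∂h/∂y = [(-110)·(-0.4) − (-10)·(+1.2)] / -3350 = -0.01672
Head at (85, -70) = 388.8 + (-0.001791)·(-40) + (-0.01672)·(-175) = 391.80 m.
That is higher than the 390.0 m at BH-02, so the point is upgradient.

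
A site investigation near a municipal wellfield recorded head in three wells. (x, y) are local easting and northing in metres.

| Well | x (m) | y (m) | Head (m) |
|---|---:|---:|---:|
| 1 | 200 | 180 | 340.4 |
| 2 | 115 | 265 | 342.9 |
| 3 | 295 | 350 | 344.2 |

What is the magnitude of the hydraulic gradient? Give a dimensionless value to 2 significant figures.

With h = a·x + b·y + c and 1 as origin, the differences give:
  (-85)·a + 85·b = +2.5
  95·a + 170·b = +3.8
Eliminate b (×170 and ×85, subtract): -22525·a = 102.00 → a = ∂h/∂x = -0.004528
Back-substitute: b = ∂h/∂y = +0.02488.
|∇h| = √(-0.004528² + 0.02488²) = 0.02529

0.025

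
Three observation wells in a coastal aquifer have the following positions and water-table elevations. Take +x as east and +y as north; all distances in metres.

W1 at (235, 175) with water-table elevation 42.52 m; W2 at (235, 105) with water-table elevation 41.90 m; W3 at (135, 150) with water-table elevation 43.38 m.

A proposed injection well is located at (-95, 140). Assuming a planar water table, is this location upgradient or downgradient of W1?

Differences from W1: to W2 (Δx, Δy, Δh) = (0, -70, -0.62); to W3 = (-100, -25, +0.86).
Determinant of the coordinate differences = 0·(-25) − (-100)·(-70) = -7000.
∂h/∂x = [(-0.62)·(-25) − (+0.86)·(-70)] / -7000 = -0.01081
∂h/∂y = [0·(+0.86) − (-100)·(-0.62)] / -7000 = +0.008857
Head at (-95, 140) = 42.52 + (-0.01081)·(-330) + (+0.008857)·(-35) = 45.78 m.
That is higher than the 42.52 m at W1, so the point is upgradient.

upgradient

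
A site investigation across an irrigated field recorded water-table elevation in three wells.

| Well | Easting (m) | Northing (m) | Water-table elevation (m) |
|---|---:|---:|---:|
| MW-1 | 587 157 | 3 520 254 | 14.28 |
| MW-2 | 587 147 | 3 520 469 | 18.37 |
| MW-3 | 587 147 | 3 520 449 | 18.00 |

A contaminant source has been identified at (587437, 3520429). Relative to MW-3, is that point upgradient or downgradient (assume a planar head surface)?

Taking MW-1 as reference: MW-2−MW-1 = (-10, 215, +4.09); MW-3−MW-1 = (-10, 195, +3.72).
Solve a·Δx + b·Δy = Δh: det = (-10)·195 − (-10)·215 = 200.
∂h/∂x = [(+4.09)·195 − (+3.72)·215] / 200 = -0.01125
∂h/∂y = [(-10)·(+3.72) − (-10)·(+4.09)] / 200 = +0.01850
Head at (587437, 3520429) = 14.28 + (-0.01125)·(280) + (+0.01850)·(175) = 14.37 m.
That is lower than the 18.00 m at MW-3, so the point is downgradient.

downgradient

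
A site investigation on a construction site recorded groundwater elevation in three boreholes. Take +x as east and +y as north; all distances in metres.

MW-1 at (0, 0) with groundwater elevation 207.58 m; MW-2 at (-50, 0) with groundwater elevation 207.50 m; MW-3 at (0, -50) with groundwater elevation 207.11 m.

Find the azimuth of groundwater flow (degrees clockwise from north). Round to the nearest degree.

190°

∂h/∂x = (207.50 − 207.58) / (-50 − 0) = +0.001600
∂h/∂y = (207.11 − 207.58) / (-50 − 0) = +0.009400
Flow direction (−∇h) has components (-0.001600 E, -0.009400 N).
Azimuth = atan2(E, N) = atan2(-0.001600, -0.009400) = 189.7° ≈ 190°.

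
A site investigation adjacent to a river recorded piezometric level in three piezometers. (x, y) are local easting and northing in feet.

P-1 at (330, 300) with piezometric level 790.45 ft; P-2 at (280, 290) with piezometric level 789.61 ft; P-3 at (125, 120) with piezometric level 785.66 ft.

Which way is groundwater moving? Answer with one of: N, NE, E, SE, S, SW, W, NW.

SW

Taking P-1 as reference: P-2−P-1 = (-50, -10, -0.84); P-3−P-1 = (-205, -180, -4.79).
Determinant of the coordinate differences = (-50)·(-180) − (-205)·(-10) = 6950.
∂h/∂x = [(-0.84)·(-180) − (-4.79)·(-10)] / 6950 = +0.01486
∂h/∂y = [(-50)·(-4.79) − (-205)·(-0.84)] / 6950 = +0.009683
Flow = −∇h = (-0.01486 east, -0.009683 north), which points southwest.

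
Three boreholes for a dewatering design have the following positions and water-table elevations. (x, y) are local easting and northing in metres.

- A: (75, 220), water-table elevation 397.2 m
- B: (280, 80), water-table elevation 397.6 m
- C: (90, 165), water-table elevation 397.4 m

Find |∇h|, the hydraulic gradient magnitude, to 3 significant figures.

0.00387

Differences from A: to B (Δx, Δy, Δh) = (205, -140, +0.4); to C = (15, -55, +0.2).
Solve a·Δx + b·Δy = Δh: det = 205·(-55) − 15·(-140) = -9175.
∂h/∂x = [(+0.4)·(-55) − (+0.2)·(-140)] / -9175 = -0.0006540
∂h/∂y = [205·(+0.2) − 15·(+0.4)] / -9175 = -0.003815
|∇h| = √(-0.0006540² + -0.003815²) = 0.003871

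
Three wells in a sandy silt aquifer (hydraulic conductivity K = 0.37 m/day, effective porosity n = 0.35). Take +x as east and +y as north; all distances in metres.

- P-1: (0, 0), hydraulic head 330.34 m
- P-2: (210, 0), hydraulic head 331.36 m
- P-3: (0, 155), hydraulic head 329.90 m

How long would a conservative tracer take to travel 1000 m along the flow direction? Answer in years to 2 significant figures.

460 years

∂h/∂x = (331.36 − 330.34) / (210 − 0) = +0.004857
∂h/∂y = (329.90 − 330.34) / (155 − 0) = -0.002839
|∇h| = √(0.004857² + -0.002839²) = 0.005626
Seepage velocity v = K·i/n = 0.37 × 0.005626 / 0.35 = 0.005947 m/day.
t = 1000 / 0.005947 = 1.682e+05 days = 461 years.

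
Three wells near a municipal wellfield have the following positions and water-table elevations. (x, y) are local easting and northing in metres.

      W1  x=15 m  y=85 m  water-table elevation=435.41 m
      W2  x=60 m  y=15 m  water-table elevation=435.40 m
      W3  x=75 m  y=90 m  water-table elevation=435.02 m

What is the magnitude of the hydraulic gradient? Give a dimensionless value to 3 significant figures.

0.00727

With h = a·x + b·y + c and W1 as origin, the differences give:
  45·a + (-70)·b = -0.01
  60·a + 5·b = -0.39
Eliminate b (×5 and ×(-70), subtract): 4425·a = -27.350 → a = ∂h/∂x = -0.006181
Back-substitute: b = ∂h/∂y = -0.003831.
|∇h| = √(-0.006181² + -0.003831²) = 0.007272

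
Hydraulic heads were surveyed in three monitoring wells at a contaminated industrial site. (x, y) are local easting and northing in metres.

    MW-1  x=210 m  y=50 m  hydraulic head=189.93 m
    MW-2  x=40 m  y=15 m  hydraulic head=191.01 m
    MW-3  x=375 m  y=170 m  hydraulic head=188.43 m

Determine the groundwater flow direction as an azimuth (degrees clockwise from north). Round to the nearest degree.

045°

With h = a·x + b·y + c and MW-1 as origin, the differences give:
  (-170)·a + (-35)·b = +1.08
  165·a + 120·b = -1.50
Eliminate b (×120 and ×(-35), subtract): -14625·a = 77.100 → a = ∂h/∂x = -0.005272
Back-substitute: b = ∂h/∂y = -0.005251.
Flow direction (−∇h) has components (+0.005272 E, +0.005251 N).
Azimuth = atan2(E, N) = atan2(+0.005272, +0.005251) = 45.1° ≈ 045°.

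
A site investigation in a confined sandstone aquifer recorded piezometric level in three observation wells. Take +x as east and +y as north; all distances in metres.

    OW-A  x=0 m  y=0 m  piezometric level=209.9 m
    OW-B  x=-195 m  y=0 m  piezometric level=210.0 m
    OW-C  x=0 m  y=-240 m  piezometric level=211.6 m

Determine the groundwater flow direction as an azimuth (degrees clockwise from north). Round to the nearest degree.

004°

∂h/∂x = (210.0 − 209.9) / (-195 − 0) = -0.0005128
∂h/∂y = (211.6 − 209.9) / (-240 − 0) = -0.007083
Flow direction (−∇h) has components (+0.0005128 E, +0.007083 N).
Azimuth = atan2(E, N) = atan2(+0.0005128, +0.007083) = 4.1° ≈ 004°.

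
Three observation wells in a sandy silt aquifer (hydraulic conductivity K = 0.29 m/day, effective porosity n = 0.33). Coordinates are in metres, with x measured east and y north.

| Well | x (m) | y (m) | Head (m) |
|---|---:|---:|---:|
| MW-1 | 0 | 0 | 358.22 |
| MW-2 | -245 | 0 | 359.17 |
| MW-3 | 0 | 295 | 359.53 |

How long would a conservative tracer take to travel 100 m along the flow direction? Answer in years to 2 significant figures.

∂h/∂x = (359.17 − 358.22) / (-245 − 0) = -0.003878
∂h/∂y = (359.53 − 358.22) / (295 − 0) = +0.004441
|∇h| = √(-0.003878² + 0.004441²) = 0.005896
Seepage velocity v = K·i/n = 0.29 × 0.005896 / 0.33 = 0.005181 m/day.
t = 100 / 0.005181 = 1.93e+04 days = 52.8 years.

53 years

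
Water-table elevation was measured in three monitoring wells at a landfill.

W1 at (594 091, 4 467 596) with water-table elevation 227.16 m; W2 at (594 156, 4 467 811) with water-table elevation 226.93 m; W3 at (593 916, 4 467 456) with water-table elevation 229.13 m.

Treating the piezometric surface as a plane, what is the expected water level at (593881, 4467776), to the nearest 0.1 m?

230.6 m

Three-point gradient (reference W1): Δ to W2 = (65, 215, -0.23), Δ to W3 = (-175, -140, +1.97).
∂h/∂x = -0.01372, ∂h/∂y = +0.003078 (det = 28525).
h(593881, 4467776) = 227.16 + (-0.01372)·(-210) + (+0.003078)·(180) = 227.16 +2.881 +0.554 = 230.595 m.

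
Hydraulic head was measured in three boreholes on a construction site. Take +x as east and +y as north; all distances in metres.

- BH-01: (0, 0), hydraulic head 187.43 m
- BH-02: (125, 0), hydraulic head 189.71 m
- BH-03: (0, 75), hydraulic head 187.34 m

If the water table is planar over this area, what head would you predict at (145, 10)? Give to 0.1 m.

190.1 m

∂h/∂x = (189.71 − 187.43) / (125 − 0) = +0.01824
∂h/∂y = (187.34 − 187.43) / (75 − 0) = -0.001200
h(145, 10) = 187.43 + (+0.01824)·(145) + (-0.001200)·(10) = 187.43 +2.645 -0.012 = 190.063 m.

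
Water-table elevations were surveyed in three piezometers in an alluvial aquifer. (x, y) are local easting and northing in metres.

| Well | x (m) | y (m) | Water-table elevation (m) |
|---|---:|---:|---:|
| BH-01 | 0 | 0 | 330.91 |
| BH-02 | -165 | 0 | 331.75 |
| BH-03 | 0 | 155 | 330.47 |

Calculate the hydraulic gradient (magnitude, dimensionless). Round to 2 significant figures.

∂h/∂x = (331.75 − 330.91) / (-165 − 0) = -0.005091
∂h/∂y = (330.47 − 330.91) / (155 − 0) = -0.002839
|∇h| = √(-0.005091² + -0.002839²) = 0.005829

0.0058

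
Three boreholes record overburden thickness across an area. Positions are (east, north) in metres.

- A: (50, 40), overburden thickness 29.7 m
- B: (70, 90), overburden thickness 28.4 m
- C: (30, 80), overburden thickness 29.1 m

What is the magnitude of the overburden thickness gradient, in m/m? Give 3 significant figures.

Three-point gradient (reference A): Δ to B = (20, 50, -1.3), Δ to C = (-20, 40, -0.6).
∂d/∂x = -0.01222, ∂d/∂y = -0.02111 (det = 1800).
|∇f| = √(-0.01222² + -0.02111²) = 0.02439 m/m

0.0244 m/m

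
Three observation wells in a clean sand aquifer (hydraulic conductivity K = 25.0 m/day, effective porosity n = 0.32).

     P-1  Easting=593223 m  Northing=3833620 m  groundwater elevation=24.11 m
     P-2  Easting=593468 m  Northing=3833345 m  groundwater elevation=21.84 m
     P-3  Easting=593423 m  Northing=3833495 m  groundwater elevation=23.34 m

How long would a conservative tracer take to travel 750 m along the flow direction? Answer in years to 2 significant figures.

2.3 years

With h = a·x + b·y + c and P-1 as origin, the differences give:
  245·a + (-275)·b = -2.27
  200·a + (-125)·b = -0.77
Eliminate b (×(-125) and ×(-275), subtract): 24375·a = 72.000 → a = ∂h/∂x = +0.002954
Back-substitute: b = ∂h/∂y = +0.01089.
|∇h| = √(0.002954² + 0.01089²) = 0.01128
Seepage velocity v = K·i/n = 25.0 × 0.01128 / 0.32 = 0.8813 m/day.
t = 750 / 0.8813 = 851 days = 2.33 years.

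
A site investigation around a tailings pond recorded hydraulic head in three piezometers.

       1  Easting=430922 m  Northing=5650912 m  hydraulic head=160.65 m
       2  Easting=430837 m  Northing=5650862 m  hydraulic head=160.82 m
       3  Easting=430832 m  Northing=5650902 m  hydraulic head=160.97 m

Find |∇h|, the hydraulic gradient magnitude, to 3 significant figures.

Taking 1 as reference: 2−1 = (-85, -50, +0.17); 3−1 = (-90, -10, +0.32).
Determinant of the coordinate differences = (-85)·(-10) − (-90)·(-50) = -3650.
∂h/∂x = [(+0.17)·(-10) − (+0.32)·(-50)] / -3650 = -0.003918
∂h/∂y = [(-85)·(+0.32) − (-90)·(+0.17)] / -3650 = +0.003260
|∇h| = √(-0.003918² + 0.003260²) = 0.005097

0.00510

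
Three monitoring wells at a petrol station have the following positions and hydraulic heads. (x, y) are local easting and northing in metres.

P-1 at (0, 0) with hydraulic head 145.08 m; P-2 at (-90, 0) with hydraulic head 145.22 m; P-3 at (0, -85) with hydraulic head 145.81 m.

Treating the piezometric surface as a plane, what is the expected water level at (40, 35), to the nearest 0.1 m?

144.7 m

∂h/∂x = (145.22 − 145.08) / (-90 − 0) = -0.001556
∂h/∂y = (145.81 − 145.08) / (-85 − 0) = -0.008588
h(40, 35) = 145.08 + (-0.001556)·(40) + (-0.008588)·(35) = 145.08 -0.062 -0.301 = 144.717 m.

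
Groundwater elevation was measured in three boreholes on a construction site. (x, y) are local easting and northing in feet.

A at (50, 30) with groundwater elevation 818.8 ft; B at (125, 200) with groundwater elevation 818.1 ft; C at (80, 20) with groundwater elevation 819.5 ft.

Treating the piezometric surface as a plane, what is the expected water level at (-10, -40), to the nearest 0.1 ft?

Differences from A: to B (Δx, Δy, Δh) = (75, 170, -0.7); to C = (30, -10, +0.7).
Determinant of the coordinate differences = 75·(-10) − 30·170 = -5850.
∂h/∂x = [(-0.7)·(-10) − (+0.7)·170] / -5850 = +0.01915
∂h/∂y = [75·(+0.7) − 30·(-0.7)] / -5850 = -0.01256
h(-10, -40) = 818.8 + (+0.01915)·(-60) + (-0.01256)·(-70) = 818.8 -1.149 +0.879 = 818.531 ft.

818.5 ft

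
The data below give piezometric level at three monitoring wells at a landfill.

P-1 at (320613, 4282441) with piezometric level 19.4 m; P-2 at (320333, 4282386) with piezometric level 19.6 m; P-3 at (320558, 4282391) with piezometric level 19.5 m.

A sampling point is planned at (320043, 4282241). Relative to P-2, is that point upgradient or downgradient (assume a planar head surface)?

upgradient

Differences from P-1: to P-2 (Δx, Δy, Δh) = (-280, -55, +0.2); to P-3 = (-55, -50, +0.1).
Solve a·Δx + b·Δy = Δh: det = (-280)·(-50) − (-55)·(-55) = 10975.
∂h/∂x = [(+0.2)·(-50) − (+0.1)·(-55)] / 10975 = -0.0004100
∂h/∂y = [(-280)·(+0.1) − (-55)·(+0.2)] / 10975 = -0.001549
Head at (320043, 4282241) = 19.4 + (-0.0004100)·(-570) + (-0.001549)·(-200) = 19.94 m.
That is higher than the 19.6 m at P-2, so the point is upgradient.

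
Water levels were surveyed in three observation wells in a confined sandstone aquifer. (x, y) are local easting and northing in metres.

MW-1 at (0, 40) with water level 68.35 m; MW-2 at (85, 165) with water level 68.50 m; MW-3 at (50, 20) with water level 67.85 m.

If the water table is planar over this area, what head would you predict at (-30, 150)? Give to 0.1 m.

69.3 m

With h = a·x + b·y + c and MW-1 as origin, the differences give:
  85·a + 125·b = +0.15
  50·a + (-20)·b = -0.50
Eliminate b (×(-20) and ×125, subtract): -7950·a = 59.500 → a = ∂h/∂x = -0.007484
Back-substitute: b = ∂h/∂y = +0.006289.
h(-30, 150) = 68.35 + (-0.007484)·(-30) + (+0.006289)·(110) = 68.35 +0.225 +0.692 = 69.266 m.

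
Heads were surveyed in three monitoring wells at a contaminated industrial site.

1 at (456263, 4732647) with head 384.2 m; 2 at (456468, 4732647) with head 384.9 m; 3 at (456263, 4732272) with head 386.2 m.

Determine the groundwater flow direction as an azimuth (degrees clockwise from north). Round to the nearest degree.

∂h/∂x = (384.9 − 384.2) / (456468 − 456263) = +0.003415
∂h/∂y = (386.2 − 384.2) / (4732272 − 4732647) = -0.005333
Flow direction (−∇h) has components (-0.003415 E, +0.005333 N).
Azimuth = atan2(E, N) = atan2(-0.003415, +0.005333) = 327.4° ≈ 327°.

327°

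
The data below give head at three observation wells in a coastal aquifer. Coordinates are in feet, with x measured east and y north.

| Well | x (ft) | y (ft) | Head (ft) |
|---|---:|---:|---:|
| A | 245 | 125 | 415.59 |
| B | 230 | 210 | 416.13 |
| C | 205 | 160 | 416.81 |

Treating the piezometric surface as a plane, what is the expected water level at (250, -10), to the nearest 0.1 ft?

415.3 ft

Three-point gradient (reference A): Δ to B = (-15, 85, +0.54), Δ to C = (-40, 35, +1.22).
∂h/∂x = -0.02950, ∂h/∂y = +0.001148 (det = 2875).
h(250, -10) = 415.59 + (-0.02950)·(5) + (+0.001148)·(-135) = 415.59 -0.147 -0.155 = 415.288 ft.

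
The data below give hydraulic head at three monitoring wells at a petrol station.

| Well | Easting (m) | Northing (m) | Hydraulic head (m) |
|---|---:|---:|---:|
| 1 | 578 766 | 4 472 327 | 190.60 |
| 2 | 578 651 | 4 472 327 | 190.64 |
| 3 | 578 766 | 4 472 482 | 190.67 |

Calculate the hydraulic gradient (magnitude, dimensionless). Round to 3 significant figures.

∂h/∂x = (190.64 − 190.60) / (578651 − 578766) = -0.0003478
∂h/∂y = (190.67 − 190.60) / (4472482 − 4472327) = +0.0004516
|∇h| = √(-0.0003478² + 0.0004516²) = 0.00057

0.000570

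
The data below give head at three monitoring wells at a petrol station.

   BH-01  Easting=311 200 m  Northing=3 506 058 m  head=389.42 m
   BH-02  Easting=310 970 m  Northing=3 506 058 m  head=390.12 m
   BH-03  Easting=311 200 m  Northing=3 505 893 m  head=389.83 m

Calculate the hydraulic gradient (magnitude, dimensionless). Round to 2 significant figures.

∂h/∂x = (390.12 − 389.42) / (310970 − 311200) = -0.003043
∂h/∂y = (389.83 − 389.42) / (3505893 − 3506058) = -0.002485
|∇h| = √(-0.003043² + -0.002485²) = 0.003929

0.0039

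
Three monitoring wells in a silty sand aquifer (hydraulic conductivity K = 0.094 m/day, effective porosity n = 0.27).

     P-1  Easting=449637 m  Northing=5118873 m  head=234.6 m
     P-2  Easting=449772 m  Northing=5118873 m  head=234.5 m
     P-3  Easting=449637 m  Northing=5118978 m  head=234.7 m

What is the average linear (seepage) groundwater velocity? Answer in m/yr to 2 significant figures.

∂h/∂x = (234.5 − 234.6) / (449772 − 449637) = -0.0007407
∂h/∂y = (234.7 − 234.6) / (5118978 − 5118873) = +0.0009524
|∇h| = √(-0.0007407² + 0.0009524²) = 0.001207
Seepage velocity v = K·i/n = 0.094 × 0.001207 / 0.27 = 0.0004202 m/day = 0.1535 m/yr.

0.15 m/yr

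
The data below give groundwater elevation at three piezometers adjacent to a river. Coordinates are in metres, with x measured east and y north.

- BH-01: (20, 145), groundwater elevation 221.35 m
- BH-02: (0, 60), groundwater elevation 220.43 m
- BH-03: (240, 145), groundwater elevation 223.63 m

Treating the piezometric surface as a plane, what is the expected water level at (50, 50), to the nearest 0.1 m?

With h = a·x + b·y + c and BH-01 as origin, the differences give:
  (-20)·a + (-85)·b = -0.92
  220·a + 0·b = +2.28
Eliminate b (×0 and ×(-85), subtract): 18700·a = 193.800 → a = ∂h/∂x = +0.01036
Back-substitute: b = ∂h/∂y = +0.008385.
h(50, 50) = 221.35 + (+0.01036)·(30) + (+0.008385)·(-95) = 221.35 +0.311 -0.797 = 220.864 m.

220.9 m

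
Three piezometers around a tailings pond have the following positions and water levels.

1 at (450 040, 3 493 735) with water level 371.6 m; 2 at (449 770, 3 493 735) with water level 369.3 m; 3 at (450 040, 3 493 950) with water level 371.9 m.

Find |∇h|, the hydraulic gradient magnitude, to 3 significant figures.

0.00863

∂h/∂x = (369.3 − 371.6) / (449770 − 450040) = +0.008519
∂h/∂y = (371.9 − 371.6) / (3493950 − 3493735) = +0.001395
|∇h| = √(0.008519² + 0.001395²) = 0.008632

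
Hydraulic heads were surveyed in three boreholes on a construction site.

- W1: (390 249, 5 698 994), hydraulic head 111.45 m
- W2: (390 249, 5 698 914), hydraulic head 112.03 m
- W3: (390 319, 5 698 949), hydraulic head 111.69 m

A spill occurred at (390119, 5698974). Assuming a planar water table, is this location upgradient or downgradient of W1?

Three-point gradient (reference W1): Δ to W2 = (0, -80, +0.58), Δ to W3 = (70, -45, +0.24).
∂h/∂x = -0.001232, ∂h/∂y = -0.007250 (det = 5600).
Head at (390119, 5698974) = 111.45 + (-0.001232)·(-130) + (-0.007250)·(-20) = 111.76 m.
That is higher than the 111.45 m at W1, so the point is upgradient.

upgradient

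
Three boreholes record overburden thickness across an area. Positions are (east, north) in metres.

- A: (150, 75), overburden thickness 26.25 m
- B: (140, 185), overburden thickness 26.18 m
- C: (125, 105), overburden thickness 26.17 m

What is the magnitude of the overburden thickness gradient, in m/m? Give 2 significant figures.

With d = a·x + b·y + c and A as origin, the differences give:
  (-10)·a + 110·b = -0.07
  (-25)·a + 30·b = -0.08
Eliminate b (×30 and ×110, subtract): 2450·a = 6.700 → a = ∂d/∂x = +0.002735
Back-substitute: b = ∂d/∂y = -0.0003878.
|∇f| = √(0.002735² + -0.0003878²) = 0.002762 m/m

0.0028 m/m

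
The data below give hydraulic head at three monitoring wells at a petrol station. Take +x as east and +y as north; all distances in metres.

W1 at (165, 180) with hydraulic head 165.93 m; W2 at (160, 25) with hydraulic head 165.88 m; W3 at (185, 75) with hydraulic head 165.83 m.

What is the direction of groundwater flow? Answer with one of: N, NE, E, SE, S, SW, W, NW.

E

Differences from W1: to W2 (Δx, Δy, Δh) = (-5, -155, -0.05); to W3 = (20, -105, -0.10).
Solve a·Δx + b·Δy = Δh: det = (-5)·(-105) − 20·(-155) = 3625.
∂h/∂x = [(-0.05)·(-105) − (-0.10)·(-155)] / 3625 = -0.002828
∂h/∂y = [(-5)·(-0.10) − 20·(-0.05)] / 3625 = +0.0004138
Flow = −∇h = (+0.002828 east, -0.0004138 north), which points east.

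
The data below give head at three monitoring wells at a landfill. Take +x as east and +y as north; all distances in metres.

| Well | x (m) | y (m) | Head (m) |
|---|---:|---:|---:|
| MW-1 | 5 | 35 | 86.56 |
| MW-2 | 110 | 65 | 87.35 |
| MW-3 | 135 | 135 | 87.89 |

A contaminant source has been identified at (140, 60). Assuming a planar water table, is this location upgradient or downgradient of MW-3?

downgradient

With h = a·x + b·y + c and MW-1 as origin, the differences give:
  105·a + 30·b = +0.79
  130·a + 100·b = +1.33
Eliminate b (×100 and ×30, subtract): 6600·a = 39.100 → a = ∂h/∂x = +0.005924
Back-substitute: b = ∂h/∂y = +0.005598.
Head at (140, 60) = 86.56 + (+0.005924)·(135) + (+0.005598)·(25) = 87.50 m.
That is lower than the 87.89 m at MW-3, so the point is downgradient.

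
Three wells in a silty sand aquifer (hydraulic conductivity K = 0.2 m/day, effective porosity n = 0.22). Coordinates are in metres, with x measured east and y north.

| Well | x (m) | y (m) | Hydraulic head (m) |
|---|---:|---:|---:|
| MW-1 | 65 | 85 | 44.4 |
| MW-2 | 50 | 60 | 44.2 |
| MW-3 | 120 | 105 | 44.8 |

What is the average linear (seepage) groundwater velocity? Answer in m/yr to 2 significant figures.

Three-point gradient (reference MW-1): Δ to MW-2 = (-15, -25, -0.2), Δ to MW-3 = (55, 20, +0.4).
∂h/∂x = +0.005581, ∂h/∂y = +0.004651 (det = 1075).
|∇h| = √(0.005581² + 0.004651²) = 0.007265
Seepage velocity v = K·i/n = 0.2 × 0.007265 / 0.22 = 0.006605 m/day = 2.412 m/yr.

2.4 m/yr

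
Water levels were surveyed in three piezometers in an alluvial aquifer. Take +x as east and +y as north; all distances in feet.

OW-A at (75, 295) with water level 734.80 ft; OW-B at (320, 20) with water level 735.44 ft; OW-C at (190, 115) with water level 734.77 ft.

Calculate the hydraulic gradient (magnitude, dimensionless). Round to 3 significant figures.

0.0118

With h = a·x + b·y + c and OW-A as origin, the differences give:
  245·a + (-275)·b = +0.64
  115·a + (-180)·b = -0.03
Eliminate b (×(-180) and ×(-275), subtract): -12475·a = -123.450 → a = ∂h/∂x = +0.009896
Back-substitute: b = ∂h/∂y = +0.006489.
|∇h| = √(0.009896² + 0.006489²) = 0.01183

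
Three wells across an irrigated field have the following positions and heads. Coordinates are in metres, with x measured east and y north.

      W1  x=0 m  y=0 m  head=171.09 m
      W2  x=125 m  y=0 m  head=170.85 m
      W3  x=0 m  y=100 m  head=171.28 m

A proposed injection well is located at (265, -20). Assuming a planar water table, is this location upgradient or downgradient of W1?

∂h/∂x = (170.85 − 171.09) / (125 − 0) = -0.001920
∂h/∂y = (171.28 − 171.09) / (100 − 0) = +0.001900
Head at (265, -20) = 171.09 + (-0.001920)·(265) + (+0.001900)·(-20) = 170.54 m.
That is lower than the 171.09 m at W1, so the point is downgradient.

downgradient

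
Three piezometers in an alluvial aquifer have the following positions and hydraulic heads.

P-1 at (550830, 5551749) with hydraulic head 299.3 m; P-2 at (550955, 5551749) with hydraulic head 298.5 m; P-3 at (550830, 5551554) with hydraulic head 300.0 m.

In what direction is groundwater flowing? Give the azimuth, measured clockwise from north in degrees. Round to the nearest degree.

061°

∂h/∂x = (298.5 − 299.3) / (550955 − 550830) = -0.006400
∂h/∂y = (300.0 − 299.3) / (5551554 − 5551749) = -0.003590
Flow direction (−∇h) has components (+0.006400 E, +0.003590 N).
Azimuth = atan2(E, N) = atan2(+0.006400, +0.003590) = 60.7° ≈ 061°.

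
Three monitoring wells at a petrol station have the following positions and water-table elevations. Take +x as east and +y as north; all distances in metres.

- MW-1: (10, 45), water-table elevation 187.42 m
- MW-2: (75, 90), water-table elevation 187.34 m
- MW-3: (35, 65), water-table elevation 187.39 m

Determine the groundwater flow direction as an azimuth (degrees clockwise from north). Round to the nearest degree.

101°

Taking MW-1 as reference: MW-2−MW-1 = (65, 45, -0.08); MW-3−MW-1 = (25, 20, -0.03).
Determinant of the coordinate differences = 65·20 − 25·45 = 175.
∂h/∂x = [(-0.08)·20 − (-0.03)·45] / 175 = -0.001429
∂h/∂y = [65·(-0.03) − 25·(-0.08)] / 175 = +0.0002857
Flow direction (−∇h) has components (+0.001429 E, -0.0002857 N).
Azimuth = atan2(E, N) = atan2(+0.001429, -0.0002857) = 101.3° ≈ 101°.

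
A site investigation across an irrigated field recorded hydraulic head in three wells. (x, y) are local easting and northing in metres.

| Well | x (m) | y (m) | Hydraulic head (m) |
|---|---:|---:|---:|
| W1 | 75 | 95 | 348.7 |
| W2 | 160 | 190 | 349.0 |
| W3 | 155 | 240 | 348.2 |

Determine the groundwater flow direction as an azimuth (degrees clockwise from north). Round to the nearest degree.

306°

With h = a·x + b·y + c and W1 as origin, the differences give:
  85·a + 95·b = +0.3
  80·a + 145·b = -0.5
Eliminate b (×145 and ×95, subtract): 4725·a = 91.00 → a = ∂h/∂x = +0.01926
Back-substitute: b = ∂h/∂y = -0.01407.
Flow direction (−∇h) has components (-0.01926 E, +0.01407 N).
Azimuth = atan2(E, N) = atan2(-0.01926, +0.01407) = 306.2° ≈ 306°.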